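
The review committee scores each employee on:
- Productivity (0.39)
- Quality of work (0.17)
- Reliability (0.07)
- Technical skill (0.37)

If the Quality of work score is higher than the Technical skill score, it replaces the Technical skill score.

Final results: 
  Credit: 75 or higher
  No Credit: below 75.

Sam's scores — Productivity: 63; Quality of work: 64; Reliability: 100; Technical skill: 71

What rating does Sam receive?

Quality of work (64) ≤ Technical skill (71), so Technical skill stays at 71.
Weighted total:
  Productivity 63 × 0.39 = 24.57
  Quality of work 64 × 0.17 = 10.88
  Reliability 100 × 0.07 = 7
  Technical skill 71 × 0.37 = 26.27
Sum = 68.72
68.72 < 75 → No Credit

No Credit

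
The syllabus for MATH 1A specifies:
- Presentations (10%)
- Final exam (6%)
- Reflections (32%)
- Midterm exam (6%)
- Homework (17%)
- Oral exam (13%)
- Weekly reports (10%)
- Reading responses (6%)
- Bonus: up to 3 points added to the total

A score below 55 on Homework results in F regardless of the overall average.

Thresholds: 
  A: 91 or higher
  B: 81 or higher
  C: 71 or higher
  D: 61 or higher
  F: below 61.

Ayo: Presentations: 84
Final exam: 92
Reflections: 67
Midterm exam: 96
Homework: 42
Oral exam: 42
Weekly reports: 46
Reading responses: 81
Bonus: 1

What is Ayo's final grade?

Homework score 42 < 55: minimum not met.
Weighted total:
  Presentations 84 × 0.1 = 8.4
  Final exam 92 × 0.06 = 5.52
  Reflections 67 × 0.32 = 21.44
  Midterm exam 96 × 0.06 = 5.76
  Homework 42 × 0.17 = 7.14
  Oral exam 42 × 0.13 = 5.46
  Weekly reports 46 × 0.1 = 4.6
  Reading responses 81 × 0.06 = 4.86
Sum = 63.18
Bonus: 63.18 + 1 = 64.18
Because the Homework minimum was not met, the result is F.

F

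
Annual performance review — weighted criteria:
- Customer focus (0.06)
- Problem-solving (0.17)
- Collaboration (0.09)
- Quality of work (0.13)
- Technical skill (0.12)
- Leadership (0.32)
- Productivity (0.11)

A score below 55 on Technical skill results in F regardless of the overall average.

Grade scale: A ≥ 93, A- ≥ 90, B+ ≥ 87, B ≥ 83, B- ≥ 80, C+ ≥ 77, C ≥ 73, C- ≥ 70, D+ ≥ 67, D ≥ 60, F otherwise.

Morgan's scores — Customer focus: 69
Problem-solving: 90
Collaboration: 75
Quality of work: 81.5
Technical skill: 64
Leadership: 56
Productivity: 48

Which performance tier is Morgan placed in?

D+

Technical skill score 64 ≥ 55: minimum met.
Weighted total:
  Customer focus 69 × 0.06 = 4.14
  Problem-solving 90 × 0.17 = 15.3
  Collaboration 75 × 0.09 = 6.75
  Quality of work 81.5 × 0.13 = 10.595
  Technical skill 64 × 0.12 = 7.68
  Leadership 56 × 0.32 = 17.92
  Productivity 48 × 0.11 = 5.28
Sum = 67.665
67.665 is ≥ 67 and < 70 → D+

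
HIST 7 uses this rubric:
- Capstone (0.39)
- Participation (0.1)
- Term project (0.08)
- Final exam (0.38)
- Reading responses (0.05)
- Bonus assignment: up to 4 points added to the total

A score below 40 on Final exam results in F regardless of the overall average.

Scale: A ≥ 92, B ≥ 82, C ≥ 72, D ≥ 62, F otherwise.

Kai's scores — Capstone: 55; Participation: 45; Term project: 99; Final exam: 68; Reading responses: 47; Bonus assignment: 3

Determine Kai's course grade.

Final exam score 68 ≥ 40: minimum met.
Weighted total:
  Capstone 55 × 0.39 = 21.45
  Participation 45 × 0.1 = 4.5
  Term project 99 × 0.08 = 7.92
  Final exam 68 × 0.38 = 25.84
  Reading responses 47 × 0.05 = 2.35
Sum = 62.06
Bonus assignment: 62.06 + 3 = 65.06
65.06 is ≥ 62 and < 72 → D

D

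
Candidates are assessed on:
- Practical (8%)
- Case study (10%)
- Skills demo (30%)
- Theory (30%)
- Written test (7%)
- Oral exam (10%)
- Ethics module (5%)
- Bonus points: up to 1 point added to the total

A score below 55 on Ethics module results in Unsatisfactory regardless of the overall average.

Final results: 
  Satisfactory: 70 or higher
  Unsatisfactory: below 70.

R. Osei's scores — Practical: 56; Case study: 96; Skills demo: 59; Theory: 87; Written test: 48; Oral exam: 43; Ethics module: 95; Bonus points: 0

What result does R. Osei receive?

Satisfactory

Ethics module score 95 ≥ 55: minimum met.
Weighted total:
  Practical 56 × 0.08 = 4.48
  Case study 96 × 0.1 = 9.6
  Skills demo 59 × 0.3 = 17.7
  Theory 87 × 0.3 = 26.1
  Written test 48 × 0.07 = 3.36
  Oral exam 43 × 0.1 = 4.3
  Ethics module 95 × 0.05 = 4.75
Sum = 70.29
Bonus points: 70.29 + 0 = 70.29
70.29 ≥ 70 → Satisfactory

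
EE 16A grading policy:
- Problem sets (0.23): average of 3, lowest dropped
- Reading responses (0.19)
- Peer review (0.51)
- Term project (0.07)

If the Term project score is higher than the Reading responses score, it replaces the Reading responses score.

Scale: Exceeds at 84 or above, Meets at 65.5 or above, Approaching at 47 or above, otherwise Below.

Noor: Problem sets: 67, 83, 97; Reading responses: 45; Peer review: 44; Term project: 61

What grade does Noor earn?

Approaching

Problem sets: drop 67 → average of remaining 2 = 180/2 = 90
Term project (61) > Reading responses (45), so Reading responses counts as 61.
Weighted total:
  Problem sets 90 × 0.23 = 20.7
  Reading responses 61 × 0.19 = 11.59
  Peer review 44 × 0.51 = 22.44
  Term project 61 × 0.07 = 4.27
Sum = 59
59 is ≥ 47 and < 65.5 → Approaching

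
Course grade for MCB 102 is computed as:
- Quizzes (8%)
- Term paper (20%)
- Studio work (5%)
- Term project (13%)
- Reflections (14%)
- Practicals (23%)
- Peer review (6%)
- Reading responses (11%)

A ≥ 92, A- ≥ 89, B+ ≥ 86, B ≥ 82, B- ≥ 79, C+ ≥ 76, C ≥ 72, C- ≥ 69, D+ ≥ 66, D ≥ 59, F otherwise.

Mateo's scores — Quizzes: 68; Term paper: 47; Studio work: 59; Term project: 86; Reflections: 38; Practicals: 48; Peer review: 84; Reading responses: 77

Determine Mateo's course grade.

F

Weighted total:
  Quizzes 68 × 0.08 = 5.44
  Term paper 47 × 0.2 = 9.4
  Studio work 59 × 0.05 = 2.95
  Term project 86 × 0.13 = 11.18
  Reflections 38 × 0.14 = 5.32
  Practicals 48 × 0.23 = 11.04
  Peer review 84 × 0.06 = 5.04
  Reading responses 77 × 0.11 = 8.47
Sum = 58.84
58.84 < 59 → F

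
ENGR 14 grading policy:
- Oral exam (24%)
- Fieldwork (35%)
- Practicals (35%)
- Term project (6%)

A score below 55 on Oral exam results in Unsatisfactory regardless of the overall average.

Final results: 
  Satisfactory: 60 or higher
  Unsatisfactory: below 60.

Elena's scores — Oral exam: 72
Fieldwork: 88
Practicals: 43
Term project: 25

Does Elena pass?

Oral exam score 72 ≥ 55: minimum met.
Weighted total:
  Oral exam 72 × 0.24 = 17.28
  Fieldwork 88 × 0.35 = 30.8
  Practicals 43 × 0.35 = 15.05
  Term project 25 × 0.06 = 1.5
Sum = 64.63
64.63 ≥ 60 → Satisfactory

Satisfactory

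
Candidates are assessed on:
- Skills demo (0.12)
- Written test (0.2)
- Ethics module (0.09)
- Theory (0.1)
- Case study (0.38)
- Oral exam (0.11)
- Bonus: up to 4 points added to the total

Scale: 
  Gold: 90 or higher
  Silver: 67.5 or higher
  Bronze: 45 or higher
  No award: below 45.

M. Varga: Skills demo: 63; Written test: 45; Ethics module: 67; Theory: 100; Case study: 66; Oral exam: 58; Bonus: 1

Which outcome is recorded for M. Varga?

Weighted total:
  Skills demo 63 × 0.12 = 7.56
  Written test 45 × 0.2 = 9
  Ethics module 67 × 0.09 = 6.03
  Theory 100 × 0.1 = 10
  Case study 66 × 0.38 = 25.08
  Oral exam 58 × 0.11 = 6.38
Sum = 64.05
Bonus: 64.05 + 1 = 65.05
65.05 is ≥ 45 and < 67.5 → Bronze

Bronze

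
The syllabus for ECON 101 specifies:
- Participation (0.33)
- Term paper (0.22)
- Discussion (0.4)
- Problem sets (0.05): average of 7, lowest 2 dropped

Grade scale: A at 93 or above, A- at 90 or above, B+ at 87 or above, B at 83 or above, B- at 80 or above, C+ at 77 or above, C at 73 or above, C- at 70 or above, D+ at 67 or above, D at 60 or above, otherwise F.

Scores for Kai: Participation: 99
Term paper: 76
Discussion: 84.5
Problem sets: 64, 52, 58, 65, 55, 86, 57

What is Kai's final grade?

B

Problem sets: drop 52, 55 → average of remaining 5 = 330/5 = 66
Weighted total:
  Participation 99 × 0.33 = 32.67
  Term paper 76 × 0.22 = 16.72
  Discussion 84.5 × 0.4 = 33.8
  Problem sets 66 × 0.05 = 3.3
Sum = 86.49
86.49 is ≥ 83 and < 87 → B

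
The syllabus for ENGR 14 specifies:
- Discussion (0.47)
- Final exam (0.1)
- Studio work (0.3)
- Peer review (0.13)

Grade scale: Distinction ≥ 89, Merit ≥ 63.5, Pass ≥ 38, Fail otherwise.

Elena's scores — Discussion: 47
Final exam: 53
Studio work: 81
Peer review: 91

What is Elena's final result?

Weighted total:
  Discussion 47 × 0.47 = 22.09
  Final exam 53 × 0.1 = 5.3
  Studio work 81 × 0.3 = 24.3
  Peer review 91 × 0.13 = 11.83
Sum = 63.52
63.52 is ≥ 63.5 and < 89 → Merit

Merit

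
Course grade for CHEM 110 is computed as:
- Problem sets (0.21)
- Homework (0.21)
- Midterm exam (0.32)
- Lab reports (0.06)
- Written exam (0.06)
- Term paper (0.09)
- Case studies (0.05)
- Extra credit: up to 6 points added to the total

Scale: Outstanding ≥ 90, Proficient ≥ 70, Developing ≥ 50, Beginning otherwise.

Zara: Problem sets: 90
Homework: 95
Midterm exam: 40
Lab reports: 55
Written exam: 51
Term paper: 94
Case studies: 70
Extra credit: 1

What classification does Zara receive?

Proficient

Weighted total:
  Problem sets 90 × 0.21 = 18.9
  Homework 95 × 0.21 = 19.95
  Midterm exam 40 × 0.32 = 12.8
  Lab reports 55 × 0.06 = 3.3
  Written exam 51 × 0.06 = 3.06
  Term paper 94 × 0.09 = 8.46
  Case studies 70 × 0.05 = 3.5
Sum = 69.97
Extra credit: 69.97 + 1 = 70.97
70.97 is ≥ 70 and < 90 → Proficient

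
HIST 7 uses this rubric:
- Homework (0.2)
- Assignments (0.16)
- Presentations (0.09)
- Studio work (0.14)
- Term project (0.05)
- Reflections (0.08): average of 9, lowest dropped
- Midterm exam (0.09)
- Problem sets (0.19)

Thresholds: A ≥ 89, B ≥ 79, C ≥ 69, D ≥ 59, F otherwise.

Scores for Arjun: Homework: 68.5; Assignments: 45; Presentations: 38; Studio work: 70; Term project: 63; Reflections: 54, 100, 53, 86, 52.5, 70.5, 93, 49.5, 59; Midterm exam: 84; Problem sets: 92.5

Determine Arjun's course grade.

D

Reflections: drop 49.5 → average of remaining 8 = 568/8 = 71
Weighted total:
  Homework 68.5 × 0.2 = 13.7
  Assignments 45 × 0.16 = 7.2
  Presentations 38 × 0.09 = 3.42
  Studio work 70 × 0.14 = 9.8
  Term project 63 × 0.05 = 3.15
  Reflections 71 × 0.08 = 5.68
  Midterm exam 84 × 0.09 = 7.56
  Problem sets 92.5 × 0.19 = 17.575
Sum = 68.085
68.085 is ≥ 59 and < 69 → D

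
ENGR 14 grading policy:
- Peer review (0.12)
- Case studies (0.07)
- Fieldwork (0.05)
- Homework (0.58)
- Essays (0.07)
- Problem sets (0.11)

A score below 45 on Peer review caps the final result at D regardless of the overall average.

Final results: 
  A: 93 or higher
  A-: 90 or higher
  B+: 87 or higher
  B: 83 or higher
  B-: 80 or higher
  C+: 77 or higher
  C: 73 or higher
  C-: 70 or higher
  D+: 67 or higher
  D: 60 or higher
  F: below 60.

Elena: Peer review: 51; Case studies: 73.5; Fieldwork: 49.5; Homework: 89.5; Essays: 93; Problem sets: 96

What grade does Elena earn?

Peer review score 51 ≥ 45: minimum met.
Weighted total:
  Peer review 51 × 0.12 = 6.12
  Case studies 73.5 × 0.07 = 5.145
  Fieldwork 49.5 × 0.05 = 2.475
  Homework 89.5 × 0.58 = 51.91
  Essays 93 × 0.07 = 6.51
  Problem sets 96 × 0.11 = 10.56
Sum = 82.72
82.72 is ≥ 80 and < 83 → B-

B-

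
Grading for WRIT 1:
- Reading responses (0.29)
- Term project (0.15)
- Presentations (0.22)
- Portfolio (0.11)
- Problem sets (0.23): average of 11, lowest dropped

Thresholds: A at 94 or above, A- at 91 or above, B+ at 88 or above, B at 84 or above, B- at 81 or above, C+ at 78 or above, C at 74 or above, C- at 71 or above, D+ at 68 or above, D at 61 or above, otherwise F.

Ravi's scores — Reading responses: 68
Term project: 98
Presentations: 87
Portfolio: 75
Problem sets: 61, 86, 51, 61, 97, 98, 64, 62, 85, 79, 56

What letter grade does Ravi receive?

Problem sets: drop 51 → average of remaining 10 = 749/10 = 74.9
Weighted total:
  Reading responses 68 × 0.29 = 19.72
  Term project 98 × 0.15 = 14.7
  Presentations 87 × 0.22 = 19.14
  Portfolio 75 × 0.11 = 8.25
  Problem sets 74.9 × 0.23 = 17.227
Sum = 79.037
79.037 is ≥ 78 and < 81 → C+

C+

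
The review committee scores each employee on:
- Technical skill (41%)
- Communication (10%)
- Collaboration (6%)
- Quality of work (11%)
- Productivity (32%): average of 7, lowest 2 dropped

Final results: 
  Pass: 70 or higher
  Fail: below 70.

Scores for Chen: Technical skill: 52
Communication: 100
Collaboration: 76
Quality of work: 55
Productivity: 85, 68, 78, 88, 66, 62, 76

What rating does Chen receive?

Fail

Productivity: drop 62, 66 → average of remaining 5 = 395/5 = 79
Weighted total:
  Technical skill 52 × 0.41 = 21.32
  Communication 100 × 0.1 = 10
  Collaboration 76 × 0.06 = 4.56
  Quality of work 55 × 0.11 = 6.05
  Productivity 79 × 0.32 = 25.28
Sum = 67.21
67.21 < 70 → Fail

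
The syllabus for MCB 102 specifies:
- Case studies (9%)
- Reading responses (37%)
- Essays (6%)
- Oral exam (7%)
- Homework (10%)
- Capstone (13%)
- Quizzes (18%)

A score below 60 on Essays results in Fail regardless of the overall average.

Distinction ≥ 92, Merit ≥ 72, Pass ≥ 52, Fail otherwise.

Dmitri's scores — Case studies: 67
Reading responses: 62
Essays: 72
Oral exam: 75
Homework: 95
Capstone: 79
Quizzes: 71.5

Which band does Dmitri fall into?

Pass

Essays score 72 ≥ 60: minimum met.
Weighted total:
  Case studies 67 × 0.09 = 6.03
  Reading responses 62 × 0.37 = 22.94
  Essays 72 × 0.06 = 4.32
  Oral exam 75 × 0.07 = 5.25
  Homework 95 × 0.1 = 9.5
  Capstone 79 × 0.13 = 10.27
  Quizzes 71.5 × 0.18 = 12.87
Sum = 71.18
71.18 is ≥ 52 and < 72 → Pass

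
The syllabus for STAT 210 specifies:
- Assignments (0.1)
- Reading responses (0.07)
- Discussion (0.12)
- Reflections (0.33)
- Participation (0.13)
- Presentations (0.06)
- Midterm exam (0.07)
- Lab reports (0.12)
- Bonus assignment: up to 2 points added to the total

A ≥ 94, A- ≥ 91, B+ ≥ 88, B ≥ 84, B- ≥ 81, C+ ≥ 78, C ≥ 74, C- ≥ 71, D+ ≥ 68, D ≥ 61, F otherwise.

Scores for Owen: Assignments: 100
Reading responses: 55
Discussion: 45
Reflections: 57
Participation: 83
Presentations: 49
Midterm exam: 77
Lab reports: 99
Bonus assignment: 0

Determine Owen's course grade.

D+

Weighted total:
  Assignments 100 × 0.1 = 10
  Reading responses 55 × 0.07 = 3.85
  Discussion 45 × 0.12 = 5.4
  Reflections 57 × 0.33 = 18.81
  Participation 83 × 0.13 = 10.79
  Presentations 49 × 0.06 = 2.94
  Midterm exam 77 × 0.07 = 5.39
  Lab reports 99 × 0.12 = 11.88
Sum = 69.06
Bonus assignment: 69.06 + 0 = 69.06
69.06 is ≥ 68 and < 71 → D+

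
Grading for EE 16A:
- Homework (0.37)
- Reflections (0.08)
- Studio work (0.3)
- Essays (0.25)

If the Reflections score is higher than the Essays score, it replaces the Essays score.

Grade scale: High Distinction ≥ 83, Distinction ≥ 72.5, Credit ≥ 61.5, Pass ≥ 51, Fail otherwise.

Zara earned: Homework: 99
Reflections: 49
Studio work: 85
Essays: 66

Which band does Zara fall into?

Distinction

Reflections (49) ≤ Essays (66), so Essays stays at 66.
Weighted total:
  Homework 99 × 0.37 = 36.63
  Reflections 49 × 0.08 = 3.92
  Studio work 85 × 0.3 = 25.5
  Essays 66 × 0.25 = 16.5
Sum = 82.55
82.55 is ≥ 72.5 and < 83 → Distinction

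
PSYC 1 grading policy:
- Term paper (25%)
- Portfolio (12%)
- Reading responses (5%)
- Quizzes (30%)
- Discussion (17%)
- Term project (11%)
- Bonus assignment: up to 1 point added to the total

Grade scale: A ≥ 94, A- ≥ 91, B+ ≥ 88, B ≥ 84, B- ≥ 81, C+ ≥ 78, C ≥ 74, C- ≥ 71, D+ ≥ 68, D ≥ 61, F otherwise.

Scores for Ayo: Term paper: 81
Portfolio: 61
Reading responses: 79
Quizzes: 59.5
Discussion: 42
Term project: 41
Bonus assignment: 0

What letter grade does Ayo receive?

Weighted total:
  Term paper 81 × 0.25 = 20.25
  Portfolio 61 × 0.12 = 7.32
  Reading responses 79 × 0.05 = 3.95
  Quizzes 59.5 × 0.3 = 17.85
  Discussion 42 × 0.17 = 7.14
  Term project 41 × 0.11 = 4.51
Sum = 61.02
Bonus assignment: 61.02 + 0 = 61.02
61.02 is ≥ 61 and < 68 → D

D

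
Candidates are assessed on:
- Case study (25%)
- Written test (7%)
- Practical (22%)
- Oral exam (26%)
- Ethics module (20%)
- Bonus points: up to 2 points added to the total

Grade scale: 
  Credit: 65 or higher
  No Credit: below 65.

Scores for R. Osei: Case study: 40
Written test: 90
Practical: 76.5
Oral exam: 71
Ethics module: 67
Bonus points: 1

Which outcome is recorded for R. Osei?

Weighted total:
  Case study 40 × 0.25 = 10
  Written test 90 × 0.07 = 6.3
  Practical 76.5 × 0.22 = 16.83
  Oral exam 71 × 0.26 = 18.46
  Ethics module 67 × 0.2 = 13.4
Sum = 64.99
Bonus points: 64.99 + 1 = 65.99
65.99 ≥ 65 → Credit

Credit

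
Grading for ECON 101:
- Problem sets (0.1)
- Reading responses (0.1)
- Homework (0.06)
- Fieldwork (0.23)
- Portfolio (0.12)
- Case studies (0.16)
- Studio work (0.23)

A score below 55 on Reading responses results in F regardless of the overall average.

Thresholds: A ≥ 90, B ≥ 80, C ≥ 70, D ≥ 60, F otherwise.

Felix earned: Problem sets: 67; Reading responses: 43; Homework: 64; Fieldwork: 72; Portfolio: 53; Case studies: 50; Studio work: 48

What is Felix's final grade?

Reading responses score 43 < 55: minimum not met.
Weighted total:
  Problem sets 67 × 0.1 = 6.7
  Reading responses 43 × 0.1 = 4.3
  Homework 64 × 0.06 = 3.84
  Fieldwork 72 × 0.23 = 16.56
  Portfolio 53 × 0.12 = 6.36
  Case studies 50 × 0.16 = 8
  Studio work 48 × 0.23 = 11.04
Sum = 56.8
Because the Reading responses minimum was not met, the result is F.

F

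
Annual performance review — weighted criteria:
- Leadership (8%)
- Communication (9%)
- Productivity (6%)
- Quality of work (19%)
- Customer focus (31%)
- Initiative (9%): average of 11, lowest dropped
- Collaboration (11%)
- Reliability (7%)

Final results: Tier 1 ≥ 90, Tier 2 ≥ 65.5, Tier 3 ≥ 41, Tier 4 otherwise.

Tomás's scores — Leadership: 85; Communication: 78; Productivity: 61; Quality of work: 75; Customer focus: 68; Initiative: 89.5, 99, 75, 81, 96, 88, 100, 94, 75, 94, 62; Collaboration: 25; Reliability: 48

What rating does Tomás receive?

Tier 2

Initiative: drop 62 → average of remaining 10 = 891.5/10 = 89.15
Weighted total:
  Leadership 85 × 0.08 = 6.8
  Communication 78 × 0.09 = 7.02
  Productivity 61 × 0.06 = 3.66
  Quality of work 75 × 0.19 = 14.25
  Customer focus 68 × 0.31 = 21.08
  Initiative 89.15 × 0.09 = 8.0235
  Collaboration 25 × 0.11 = 2.75
  Reliability 48 × 0.07 = 3.36
Sum = 66.9435
66.9435 is ≥ 65.5 and < 90 → Tier 2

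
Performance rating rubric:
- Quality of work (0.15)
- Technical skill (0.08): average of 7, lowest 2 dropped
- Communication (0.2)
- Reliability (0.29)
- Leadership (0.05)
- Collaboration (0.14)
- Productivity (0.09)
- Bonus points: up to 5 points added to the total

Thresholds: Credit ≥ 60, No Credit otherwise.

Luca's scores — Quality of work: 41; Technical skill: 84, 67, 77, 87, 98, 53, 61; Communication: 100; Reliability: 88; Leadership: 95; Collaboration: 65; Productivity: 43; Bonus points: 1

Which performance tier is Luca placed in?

Credit

Technical skill: drop 53, 61 → average of remaining 5 = 413/5 = 82.6
Weighted total:
  Quality of work 41 × 0.15 = 6.15
  Technical skill 82.6 × 0.08 = 6.608
  Communication 100 × 0.2 = 20
  Reliability 88 × 0.29 = 25.52
  Leadership 95 × 0.05 = 4.75
  Collaboration 65 × 0.14 = 9.1
  Productivity 43 × 0.09 = 3.87
Sum = 75.998
Bonus points: 75.998 + 1 = 76.998
76.998 ≥ 60 → Credit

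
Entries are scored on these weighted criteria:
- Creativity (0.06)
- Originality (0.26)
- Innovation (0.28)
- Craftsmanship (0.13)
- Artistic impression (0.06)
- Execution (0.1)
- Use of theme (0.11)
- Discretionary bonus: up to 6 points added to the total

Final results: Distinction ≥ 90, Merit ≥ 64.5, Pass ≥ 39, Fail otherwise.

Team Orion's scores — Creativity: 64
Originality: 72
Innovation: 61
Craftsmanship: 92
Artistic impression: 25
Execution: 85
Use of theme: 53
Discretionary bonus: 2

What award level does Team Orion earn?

Weighted total:
  Creativity 64 × 0.06 = 3.84
  Originality 72 × 0.26 = 18.72
  Innovation 61 × 0.28 = 17.08
  Craftsmanship 92 × 0.13 = 11.96
  Artistic impression 25 × 0.06 = 1.5
  Execution 85 × 0.1 = 8.5
  Use of theme 53 × 0.11 = 5.83
Sum = 67.43
Discretionary bonus: 67.43 + 2 = 69.43
69.43 is ≥ 64.5 and < 90 → Merit

Merit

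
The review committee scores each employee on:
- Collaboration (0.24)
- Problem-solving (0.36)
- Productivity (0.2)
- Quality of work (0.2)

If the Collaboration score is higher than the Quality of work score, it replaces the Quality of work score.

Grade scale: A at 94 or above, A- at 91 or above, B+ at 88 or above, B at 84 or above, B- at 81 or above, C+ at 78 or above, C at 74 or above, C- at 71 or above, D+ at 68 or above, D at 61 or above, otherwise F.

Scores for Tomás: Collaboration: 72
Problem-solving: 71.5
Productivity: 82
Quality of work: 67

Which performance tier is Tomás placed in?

C-

Collaboration (72) > Quality of work (67), so Quality of work counts as 72.
Weighted total:
  Collaboration 72 × 0.24 = 17.28
  Problem-solving 71.5 × 0.36 = 25.74
  Productivity 82 × 0.2 = 16.4
  Quality of work 72 × 0.2 = 14.4
Sum = 73.82
73.82 is ≥ 71 and < 74 → C-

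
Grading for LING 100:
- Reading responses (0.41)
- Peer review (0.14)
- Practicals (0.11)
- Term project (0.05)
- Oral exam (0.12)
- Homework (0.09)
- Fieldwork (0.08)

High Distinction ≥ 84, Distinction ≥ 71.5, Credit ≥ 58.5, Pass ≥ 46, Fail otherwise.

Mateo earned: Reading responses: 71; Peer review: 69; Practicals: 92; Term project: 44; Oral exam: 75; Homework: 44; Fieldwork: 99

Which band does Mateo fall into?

Weighted total:
  Reading responses 71 × 0.41 = 29.11
  Peer review 69 × 0.14 = 9.66
  Practicals 92 × 0.11 = 10.12
  Term project 44 × 0.05 = 2.2
  Oral exam 75 × 0.12 = 9
  Homework 44 × 0.09 = 3.96
  Fieldwork 99 × 0.08 = 7.92
Sum = 71.97
71.97 is ≥ 71.5 and < 84 → Distinction

Distinction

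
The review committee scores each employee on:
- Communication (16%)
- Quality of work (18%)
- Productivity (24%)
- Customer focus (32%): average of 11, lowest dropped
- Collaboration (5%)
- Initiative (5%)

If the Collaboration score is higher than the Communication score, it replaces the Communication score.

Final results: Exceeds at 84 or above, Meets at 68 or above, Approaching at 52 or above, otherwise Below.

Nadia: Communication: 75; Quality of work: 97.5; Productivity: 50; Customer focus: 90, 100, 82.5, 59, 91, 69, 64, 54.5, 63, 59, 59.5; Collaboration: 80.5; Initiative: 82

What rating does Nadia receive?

Customer focus: drop 54.5 → average of remaining 10 = 737/10 = 73.7
Collaboration (80.5) > Communication (75), so Communication counts as 80.5.
Weighted total:
  Communication 80.5 × 0.16 = 12.88
  Quality of work 97.5 × 0.18 = 17.55
  Productivity 50 × 0.24 = 12
  Customer focus 73.7 × 0.32 = 23.584
  Collaboration 80.5 × 0.05 = 4.025
  Initiative 82 × 0.05 = 4.1
Sum = 74.139
74.139 is ≥ 68 and < 84 → Meets

Meets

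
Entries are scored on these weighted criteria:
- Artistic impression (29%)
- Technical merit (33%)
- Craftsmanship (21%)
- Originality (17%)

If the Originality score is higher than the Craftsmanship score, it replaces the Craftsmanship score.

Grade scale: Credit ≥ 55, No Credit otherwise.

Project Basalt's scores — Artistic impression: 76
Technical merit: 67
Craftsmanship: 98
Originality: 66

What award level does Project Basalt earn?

Originality (66) ≤ Craftsmanship (98), so Craftsmanship stays at 98.
Weighted total:
  Artistic impression 76 × 0.29 = 22.04
  Technical merit 67 × 0.33 = 22.11
  Craftsmanship 98 × 0.21 = 20.58
  Originality 66 × 0.17 = 11.22
Sum = 75.95
75.95 ≥ 55 → Credit

Credit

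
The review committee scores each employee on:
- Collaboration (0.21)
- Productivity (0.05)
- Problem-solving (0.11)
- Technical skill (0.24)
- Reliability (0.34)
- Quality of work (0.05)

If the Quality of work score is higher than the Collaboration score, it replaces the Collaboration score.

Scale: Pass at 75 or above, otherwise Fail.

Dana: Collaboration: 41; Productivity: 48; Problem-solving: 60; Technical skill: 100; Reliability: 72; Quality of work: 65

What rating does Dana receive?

Fail

Quality of work (65) > Collaboration (41), so Collaboration counts as 65.
Weighted total:
  Collaboration 65 × 0.21 = 13.65
  Productivity 48 × 0.05 = 2.4
  Problem-solving 60 × 0.11 = 6.6
  Technical skill 100 × 0.24 = 24
  Reliability 72 × 0.34 = 24.48
  Quality of work 65 × 0.05 = 3.25
Sum = 74.38
74.38 < 75 → Fail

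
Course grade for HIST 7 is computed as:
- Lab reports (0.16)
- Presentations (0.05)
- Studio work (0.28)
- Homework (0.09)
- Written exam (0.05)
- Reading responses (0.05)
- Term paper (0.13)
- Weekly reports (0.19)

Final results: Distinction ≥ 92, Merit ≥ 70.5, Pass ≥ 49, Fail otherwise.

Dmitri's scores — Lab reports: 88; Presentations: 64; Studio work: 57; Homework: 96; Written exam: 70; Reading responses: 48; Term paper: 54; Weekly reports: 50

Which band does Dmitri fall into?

Weighted total:
  Lab reports 88 × 0.16 = 14.08
  Presentations 64 × 0.05 = 3.2
  Studio work 57 × 0.28 = 15.96
  Homework 96 × 0.09 = 8.64
  Written exam 70 × 0.05 = 3.5
  Reading responses 48 × 0.05 = 2.4
  Term paper 54 × 0.13 = 7.02
  Weekly reports 50 × 0.19 = 9.5
Sum = 64.3
64.3 is ≥ 49 and < 70.5 → Pass

Pass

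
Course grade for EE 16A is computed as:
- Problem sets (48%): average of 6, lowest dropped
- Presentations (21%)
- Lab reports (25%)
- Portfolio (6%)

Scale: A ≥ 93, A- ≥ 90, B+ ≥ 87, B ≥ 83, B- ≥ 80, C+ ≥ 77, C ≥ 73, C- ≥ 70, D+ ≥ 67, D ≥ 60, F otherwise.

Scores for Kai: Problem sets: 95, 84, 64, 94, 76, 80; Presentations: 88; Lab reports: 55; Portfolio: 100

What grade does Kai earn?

Problem sets: drop 64 → average of remaining 5 = 429/5 = 85.8
Weighted total:
  Problem sets 85.8 × 0.48 = 41.184
  Presentations 88 × 0.21 = 18.48
  Lab reports 55 × 0.25 = 13.75
  Portfolio 100 × 0.06 = 6
Sum = 79.414
79.414 is ≥ 77 and < 80 → C+

C+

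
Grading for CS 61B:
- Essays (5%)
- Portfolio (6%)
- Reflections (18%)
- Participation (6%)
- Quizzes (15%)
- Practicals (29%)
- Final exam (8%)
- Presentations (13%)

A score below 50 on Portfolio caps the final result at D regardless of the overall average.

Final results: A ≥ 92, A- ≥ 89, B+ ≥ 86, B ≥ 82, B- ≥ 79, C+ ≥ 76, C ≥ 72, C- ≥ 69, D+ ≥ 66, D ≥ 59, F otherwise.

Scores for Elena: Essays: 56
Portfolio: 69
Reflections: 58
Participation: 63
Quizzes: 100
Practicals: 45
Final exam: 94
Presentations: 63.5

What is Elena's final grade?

D

Portfolio score 69 ≥ 50: minimum met.
Weighted total:
  Essays 56 × 0.05 = 2.8
  Portfolio 69 × 0.06 = 4.14
  Reflections 58 × 0.18 = 10.44
  Participation 63 × 0.06 = 3.78
  Quizzes 100 × 0.15 = 15
  Practicals 45 × 0.29 = 13.05
  Final exam 94 × 0.08 = 7.52
  Presentations 63.5 × 0.13 = 8.255
Sum = 64.985
64.985 is ≥ 59 and < 66 → D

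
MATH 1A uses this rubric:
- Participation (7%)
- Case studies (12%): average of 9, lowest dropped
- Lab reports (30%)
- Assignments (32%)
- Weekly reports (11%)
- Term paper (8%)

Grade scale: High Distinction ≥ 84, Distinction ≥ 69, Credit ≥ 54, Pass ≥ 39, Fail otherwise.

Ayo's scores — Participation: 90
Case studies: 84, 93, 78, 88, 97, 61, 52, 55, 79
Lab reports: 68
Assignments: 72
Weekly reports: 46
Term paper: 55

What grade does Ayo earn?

Credit

Case studies: drop 52 → average of remaining 8 = 635/8 = 79.375
Weighted total:
  Participation 90 × 0.07 = 6.3
  Case studies 79.375 × 0.12 = 9.525
  Lab reports 68 × 0.3 = 20.4
  Assignments 72 × 0.32 = 23.04
  Weekly reports 46 × 0.11 = 5.06
  Term paper 55 × 0.08 = 4.4
Sum = 68.725
68.725 is ≥ 54 and < 69 → Credit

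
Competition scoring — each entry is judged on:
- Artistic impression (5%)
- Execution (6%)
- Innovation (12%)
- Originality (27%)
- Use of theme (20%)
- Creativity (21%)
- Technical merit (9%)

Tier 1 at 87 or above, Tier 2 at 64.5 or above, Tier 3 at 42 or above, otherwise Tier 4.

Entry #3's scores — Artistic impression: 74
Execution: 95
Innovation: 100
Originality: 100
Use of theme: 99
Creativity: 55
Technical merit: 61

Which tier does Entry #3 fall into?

Weighted total:
  Artistic impression 74 × 0.05 = 3.7
  Execution 95 × 0.06 = 5.7
  Innovation 100 × 0.12 = 12
  Originality 100 × 0.27 = 27
  Use of theme 99 × 0.2 = 19.8
  Creativity 55 × 0.21 = 11.55
  Technical merit 61 × 0.09 = 5.49
Sum = 85.24
85.24 is ≥ 64.5 and < 87 → Tier 2

Tier 2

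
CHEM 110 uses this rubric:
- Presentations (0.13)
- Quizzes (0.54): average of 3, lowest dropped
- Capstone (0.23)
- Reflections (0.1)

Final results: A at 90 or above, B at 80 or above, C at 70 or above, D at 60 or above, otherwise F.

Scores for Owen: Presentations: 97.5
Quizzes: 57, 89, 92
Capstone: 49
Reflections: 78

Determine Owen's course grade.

Quizzes: drop 57 → average of remaining 2 = 181/2 = 90.5
Weighted total:
  Presentations 97.5 × 0.13 = 12.675
  Quizzes 90.5 × 0.54 = 48.87
  Capstone 49 × 0.23 = 11.27
  Reflections 78 × 0.1 = 7.8
Sum = 80.615
80.615 is ≥ 80 and < 90 → B

B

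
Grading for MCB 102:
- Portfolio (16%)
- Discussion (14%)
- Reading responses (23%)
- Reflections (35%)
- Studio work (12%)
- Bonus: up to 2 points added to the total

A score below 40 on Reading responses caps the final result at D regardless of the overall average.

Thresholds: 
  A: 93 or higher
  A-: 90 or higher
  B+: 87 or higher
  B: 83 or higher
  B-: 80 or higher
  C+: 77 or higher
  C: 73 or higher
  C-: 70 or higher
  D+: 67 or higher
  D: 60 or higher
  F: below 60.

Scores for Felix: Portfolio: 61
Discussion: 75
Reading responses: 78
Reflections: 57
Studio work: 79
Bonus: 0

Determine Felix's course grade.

Reading responses score 78 ≥ 40: minimum met.
Weighted total:
  Portfolio 61 × 0.16 = 9.76
  Discussion 75 × 0.14 = 10.5
  Reading responses 78 × 0.23 = 17.94
  Reflections 57 × 0.35 = 19.95
  Studio work 79 × 0.12 = 9.48
Sum = 67.63
Bonus: 67.63 + 0 = 67.63
67.63 is ≥ 67 and < 70 → D+

D+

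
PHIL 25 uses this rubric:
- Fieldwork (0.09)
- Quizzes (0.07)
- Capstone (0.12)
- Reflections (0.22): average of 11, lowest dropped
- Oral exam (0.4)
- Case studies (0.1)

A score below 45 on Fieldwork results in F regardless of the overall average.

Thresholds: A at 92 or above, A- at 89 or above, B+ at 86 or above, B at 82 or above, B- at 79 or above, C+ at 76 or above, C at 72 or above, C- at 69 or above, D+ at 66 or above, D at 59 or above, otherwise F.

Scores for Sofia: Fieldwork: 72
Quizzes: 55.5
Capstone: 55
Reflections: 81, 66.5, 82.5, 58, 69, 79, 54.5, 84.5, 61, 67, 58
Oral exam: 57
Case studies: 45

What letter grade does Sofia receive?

Reflections: drop 54.5 → average of remaining 10 = 706.5/10 = 70.65
Fieldwork score 72 ≥ 45: minimum met.
Weighted total:
  Fieldwork 72 × 0.09 = 6.48
  Quizzes 55.5 × 0.07 = 3.885
  Capstone 55 × 0.12 = 6.6
  Reflections 70.65 × 0.22 = 15.543
  Oral exam 57 × 0.4 = 22.8
  Case studies 45 × 0.1 = 4.5
Sum = 59.808
59.808 is ≥ 59 and < 66 → D

D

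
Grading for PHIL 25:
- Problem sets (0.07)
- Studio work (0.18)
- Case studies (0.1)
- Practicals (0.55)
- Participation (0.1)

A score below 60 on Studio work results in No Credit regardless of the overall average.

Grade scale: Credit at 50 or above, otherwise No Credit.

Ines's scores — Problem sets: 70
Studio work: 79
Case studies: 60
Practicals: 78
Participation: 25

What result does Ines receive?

Studio work score 79 ≥ 60: minimum met.
Weighted total:
  Problem sets 70 × 0.07 = 4.9
  Studio work 79 × 0.18 = 14.22
  Case studies 60 × 0.1 = 6
  Practicals 78 × 0.55 = 42.9
  Participation 25 × 0.1 = 2.5
Sum = 70.52
70.52 ≥ 50 → Credit

Credit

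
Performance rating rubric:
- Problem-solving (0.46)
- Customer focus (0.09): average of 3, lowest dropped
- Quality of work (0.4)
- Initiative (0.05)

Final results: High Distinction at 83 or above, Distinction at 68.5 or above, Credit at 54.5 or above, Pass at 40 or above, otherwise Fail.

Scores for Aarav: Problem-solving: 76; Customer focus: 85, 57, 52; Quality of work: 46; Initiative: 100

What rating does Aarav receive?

Credit

Customer focus: drop 52 → average of remaining 2 = 142/2 = 71
Weighted total:
  Problem-solving 76 × 0.46 = 34.96
  Customer focus 71 × 0.09 = 6.39
  Quality of work 46 × 0.4 = 18.4
  Initiative 100 × 0.05 = 5
Sum = 64.75
64.75 is ≥ 54.5 and < 68.5 → Credit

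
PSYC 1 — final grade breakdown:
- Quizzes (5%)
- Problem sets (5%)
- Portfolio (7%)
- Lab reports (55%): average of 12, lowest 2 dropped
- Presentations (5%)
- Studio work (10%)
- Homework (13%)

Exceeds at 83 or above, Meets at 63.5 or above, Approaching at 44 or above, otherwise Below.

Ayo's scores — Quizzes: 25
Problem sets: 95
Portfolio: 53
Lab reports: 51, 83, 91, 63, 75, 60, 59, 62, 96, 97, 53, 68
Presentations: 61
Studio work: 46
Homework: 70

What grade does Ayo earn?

Lab reports: drop 51, 53 → average of remaining 10 = 754/10 = 75.4
Weighted total:
  Quizzes 25 × 0.05 = 1.25
  Problem sets 95 × 0.05 = 4.75
  Portfolio 53 × 0.07 = 3.71
  Lab reports 75.4 × 0.55 = 41.47
  Presentations 61 × 0.05 = 3.05
  Studio work 46 × 0.1 = 4.6
  Homework 70 × 0.13 = 9.1
Sum = 67.93
67.93 is ≥ 63.5 and < 83 → Meets

Meets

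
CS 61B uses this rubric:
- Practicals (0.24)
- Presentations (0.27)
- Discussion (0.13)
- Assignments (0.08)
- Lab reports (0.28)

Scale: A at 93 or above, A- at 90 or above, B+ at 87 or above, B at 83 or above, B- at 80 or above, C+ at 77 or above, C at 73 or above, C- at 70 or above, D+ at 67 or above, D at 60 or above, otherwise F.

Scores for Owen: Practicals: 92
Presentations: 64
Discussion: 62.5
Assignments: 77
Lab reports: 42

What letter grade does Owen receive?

D

Weighted total:
  Practicals 92 × 0.24 = 22.08
  Presentations 64 × 0.27 = 17.28
  Discussion 62.5 × 0.13 = 8.125
  Assignments 77 × 0.08 = 6.16
  Lab reports 42 × 0.28 = 11.76
Sum = 65.405
65.405 is ≥ 60 and < 67 → D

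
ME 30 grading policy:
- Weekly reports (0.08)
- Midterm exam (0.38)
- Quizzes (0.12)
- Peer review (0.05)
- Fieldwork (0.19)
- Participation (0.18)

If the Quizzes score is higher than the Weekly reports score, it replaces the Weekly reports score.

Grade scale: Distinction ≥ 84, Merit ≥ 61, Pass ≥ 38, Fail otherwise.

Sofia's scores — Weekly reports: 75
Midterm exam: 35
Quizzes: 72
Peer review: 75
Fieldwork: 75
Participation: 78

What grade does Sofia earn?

Pass

Quizzes (72) ≤ Weekly reports (75), so Weekly reports stays at 75.
Weighted total:
  Weekly reports 75 × 0.08 = 6
  Midterm exam 35 × 0.38 = 13.3
  Quizzes 72 × 0.12 = 8.64
  Peer review 75 × 0.05 = 3.75
  Fieldwork 75 × 0.19 = 14.25
  Participation 78 × 0.18 = 14.04
Sum = 59.98
59.98 is ≥ 38 and < 61 → Pass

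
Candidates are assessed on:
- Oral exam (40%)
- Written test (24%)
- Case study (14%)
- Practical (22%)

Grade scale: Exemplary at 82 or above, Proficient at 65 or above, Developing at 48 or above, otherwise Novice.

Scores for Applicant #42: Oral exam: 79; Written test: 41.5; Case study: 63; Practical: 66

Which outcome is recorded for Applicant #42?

Developing

Weighted total:
  Oral exam 79 × 0.4 = 31.6
  Written test 41.5 × 0.24 = 9.96
  Case study 63 × 0.14 = 8.82
  Practical 66 × 0.22 = 14.52
Sum = 64.9
64.9 is ≥ 48 and < 65 → Developing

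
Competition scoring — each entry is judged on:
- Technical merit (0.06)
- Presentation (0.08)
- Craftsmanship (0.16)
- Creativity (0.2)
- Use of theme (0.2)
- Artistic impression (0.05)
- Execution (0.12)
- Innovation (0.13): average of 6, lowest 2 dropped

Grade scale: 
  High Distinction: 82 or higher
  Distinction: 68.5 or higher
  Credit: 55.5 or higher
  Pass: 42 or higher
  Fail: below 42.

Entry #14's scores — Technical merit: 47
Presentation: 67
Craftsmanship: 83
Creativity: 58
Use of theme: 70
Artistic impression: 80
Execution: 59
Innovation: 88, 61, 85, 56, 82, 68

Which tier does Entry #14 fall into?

Innovation: drop 56, 61 → average of remaining 4 = 323/4 = 80.75
Weighted total:
  Technical merit 47 × 0.06 = 2.82
  Presentation 67 × 0.08 = 5.36
  Craftsmanship 83 × 0.16 = 13.28
  Creativity 58 × 0.2 = 11.6
  Use of theme 70 × 0.2 = 14
  Artistic impression 80 × 0.05 = 4
  Execution 59 × 0.12 = 7.08
  Innovation 80.75 × 0.13 = 10.4975
Sum = 68.6375
68.6375 is ≥ 68.5 and < 82 → Distinction

Distinction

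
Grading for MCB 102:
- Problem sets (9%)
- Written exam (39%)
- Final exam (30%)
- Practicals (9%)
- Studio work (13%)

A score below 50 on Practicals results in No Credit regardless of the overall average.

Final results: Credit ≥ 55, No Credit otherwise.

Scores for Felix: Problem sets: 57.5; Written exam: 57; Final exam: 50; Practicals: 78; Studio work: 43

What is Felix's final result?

Credit

Practicals score 78 ≥ 50: minimum met.
Weighted total:
  Problem sets 57.5 × 0.09 = 5.175
  Written exam 57 × 0.39 = 22.23
  Final exam 50 × 0.3 = 15
  Practicals 78 × 0.09 = 7.02
  Studio work 43 × 0.13 = 5.59
Sum = 55.015
55.015 ≥ 55 → Credit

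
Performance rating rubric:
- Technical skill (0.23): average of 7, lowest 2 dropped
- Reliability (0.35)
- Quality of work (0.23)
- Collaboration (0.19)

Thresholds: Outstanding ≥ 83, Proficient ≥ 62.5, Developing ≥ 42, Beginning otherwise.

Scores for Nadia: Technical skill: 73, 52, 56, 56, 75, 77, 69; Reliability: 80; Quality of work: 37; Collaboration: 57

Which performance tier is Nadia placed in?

Proficient

Technical skill: drop 52, 56 → average of remaining 5 = 350/5 = 70
Weighted total:
  Technical skill 70 × 0.23 = 16.1
  Reliability 80 × 0.35 = 28
  Quality of work 37 × 0.23 = 8.51
  Collaboration 57 × 0.19 = 10.83
Sum = 63.44
63.44 is ≥ 62.5 and < 83 → Proficient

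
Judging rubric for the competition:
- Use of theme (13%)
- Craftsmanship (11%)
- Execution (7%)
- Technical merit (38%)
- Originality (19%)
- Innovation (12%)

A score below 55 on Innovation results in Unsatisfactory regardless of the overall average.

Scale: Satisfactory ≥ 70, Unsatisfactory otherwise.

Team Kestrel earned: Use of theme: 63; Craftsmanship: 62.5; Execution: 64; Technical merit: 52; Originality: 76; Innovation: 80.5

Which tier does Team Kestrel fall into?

Innovation score 80.5 ≥ 55: minimum met.
Weighted total:
  Use of theme 63 × 0.13 = 8.19
  Craftsmanship 62.5 × 0.11 = 6.875
  Execution 64 × 0.07 = 4.48
  Technical merit 52 × 0.38 = 19.76
  Originality 76 × 0.19 = 14.44
  Innovation 80.5 × 0.12 = 9.66
Sum = 63.405
63.405 < 70 → Unsatisfactory

Unsatisfactory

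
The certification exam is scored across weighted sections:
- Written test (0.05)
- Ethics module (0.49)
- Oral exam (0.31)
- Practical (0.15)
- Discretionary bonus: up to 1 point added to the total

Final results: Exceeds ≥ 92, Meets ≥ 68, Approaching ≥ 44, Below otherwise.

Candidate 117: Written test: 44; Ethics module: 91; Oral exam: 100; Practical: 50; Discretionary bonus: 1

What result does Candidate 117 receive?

Weighted total:
  Written test 44 × 0.05 = 2.2
  Ethics module 91 × 0.49 = 44.59
  Oral exam 100 × 0.31 = 31
  Practical 50 × 0.15 = 7.5
Sum = 85.29
Discretionary bonus: 85.29 + 1 = 86.29
86.29 is ≥ 68 and < 92 → Meets

Meets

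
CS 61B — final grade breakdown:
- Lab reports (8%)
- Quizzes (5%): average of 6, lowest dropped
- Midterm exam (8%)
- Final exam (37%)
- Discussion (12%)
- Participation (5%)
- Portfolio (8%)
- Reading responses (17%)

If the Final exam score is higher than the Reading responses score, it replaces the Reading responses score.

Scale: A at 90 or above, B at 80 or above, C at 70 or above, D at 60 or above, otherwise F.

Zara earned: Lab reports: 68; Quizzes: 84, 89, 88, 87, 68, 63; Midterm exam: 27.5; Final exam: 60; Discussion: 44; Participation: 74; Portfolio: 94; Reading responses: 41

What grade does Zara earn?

D

Quizzes: drop 63 → average of remaining 5 = 416/5 = 83.2
Final exam (60) > Reading responses (41), so Reading responses counts as 60.
Weighted total:
  Lab reports 68 × 0.08 = 5.44
  Quizzes 83.2 × 0.05 = 4.16
  Midterm exam 27.5 × 0.08 = 2.2
  Final exam 60 × 0.37 = 22.2
  Discussion 44 × 0.12 = 5.28
  Participation 74 × 0.05 = 3.7
  Portfolio 94 × 0.08 = 7.52
  Reading responses 60 × 0.17 = 10.2
Sum = 60.7
60.7 is ≥ 60 and < 70 → D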